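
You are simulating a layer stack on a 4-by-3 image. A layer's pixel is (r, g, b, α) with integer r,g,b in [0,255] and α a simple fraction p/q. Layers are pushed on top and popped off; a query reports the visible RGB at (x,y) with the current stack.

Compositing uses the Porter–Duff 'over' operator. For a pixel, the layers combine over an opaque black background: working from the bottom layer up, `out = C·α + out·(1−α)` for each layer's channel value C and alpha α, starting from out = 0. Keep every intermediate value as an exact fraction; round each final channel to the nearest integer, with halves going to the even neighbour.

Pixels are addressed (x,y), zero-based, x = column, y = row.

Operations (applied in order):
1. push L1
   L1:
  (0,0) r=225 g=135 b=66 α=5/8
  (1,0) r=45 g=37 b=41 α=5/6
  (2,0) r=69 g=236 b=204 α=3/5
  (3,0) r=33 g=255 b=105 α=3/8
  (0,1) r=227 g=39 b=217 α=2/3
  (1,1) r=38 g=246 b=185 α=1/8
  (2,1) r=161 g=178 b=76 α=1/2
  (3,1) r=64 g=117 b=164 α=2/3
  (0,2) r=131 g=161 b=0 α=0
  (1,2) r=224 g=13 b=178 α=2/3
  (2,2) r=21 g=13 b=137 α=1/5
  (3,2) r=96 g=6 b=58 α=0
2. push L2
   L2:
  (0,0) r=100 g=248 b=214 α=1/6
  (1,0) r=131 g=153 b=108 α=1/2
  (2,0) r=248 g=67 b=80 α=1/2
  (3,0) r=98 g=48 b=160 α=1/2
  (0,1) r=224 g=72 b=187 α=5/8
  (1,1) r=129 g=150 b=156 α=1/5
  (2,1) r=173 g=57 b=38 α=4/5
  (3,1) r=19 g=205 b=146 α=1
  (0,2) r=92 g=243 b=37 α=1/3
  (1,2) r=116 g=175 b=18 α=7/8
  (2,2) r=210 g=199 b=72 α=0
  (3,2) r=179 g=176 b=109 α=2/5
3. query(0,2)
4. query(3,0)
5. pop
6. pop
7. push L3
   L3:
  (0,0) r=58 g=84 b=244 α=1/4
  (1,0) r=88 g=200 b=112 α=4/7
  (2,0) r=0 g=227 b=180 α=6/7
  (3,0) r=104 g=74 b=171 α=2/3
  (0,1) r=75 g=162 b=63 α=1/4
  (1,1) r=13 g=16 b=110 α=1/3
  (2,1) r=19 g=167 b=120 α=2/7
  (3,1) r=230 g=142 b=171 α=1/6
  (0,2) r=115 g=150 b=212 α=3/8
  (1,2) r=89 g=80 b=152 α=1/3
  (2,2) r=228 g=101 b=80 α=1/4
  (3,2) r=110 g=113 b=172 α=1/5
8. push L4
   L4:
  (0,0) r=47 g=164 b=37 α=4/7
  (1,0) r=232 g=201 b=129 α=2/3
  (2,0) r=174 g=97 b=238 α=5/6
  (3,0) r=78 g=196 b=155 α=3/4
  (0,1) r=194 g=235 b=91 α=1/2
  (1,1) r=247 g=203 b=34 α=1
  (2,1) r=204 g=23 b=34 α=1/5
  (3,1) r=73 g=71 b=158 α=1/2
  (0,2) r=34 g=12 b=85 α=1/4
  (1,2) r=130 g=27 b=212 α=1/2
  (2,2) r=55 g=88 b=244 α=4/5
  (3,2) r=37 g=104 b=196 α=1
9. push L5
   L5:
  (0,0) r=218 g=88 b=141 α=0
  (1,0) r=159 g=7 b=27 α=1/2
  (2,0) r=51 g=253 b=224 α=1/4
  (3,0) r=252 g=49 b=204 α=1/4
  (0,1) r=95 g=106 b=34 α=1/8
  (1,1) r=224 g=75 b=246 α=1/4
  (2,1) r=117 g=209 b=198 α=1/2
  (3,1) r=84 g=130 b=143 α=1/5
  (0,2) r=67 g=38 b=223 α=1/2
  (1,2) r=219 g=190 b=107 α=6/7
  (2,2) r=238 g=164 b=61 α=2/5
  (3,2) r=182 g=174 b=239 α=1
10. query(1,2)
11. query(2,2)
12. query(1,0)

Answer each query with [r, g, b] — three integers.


(0,2) stack=L1,L2; from [0,0,0]:
L1 α=0: [0, 0, 0]
L2 α=1/3: [92/3, 81, 37/3]
→ [31, 81, 12]

at x=3,y=0 over L1,L2:
+L1 (α=3/8) → [99/8, 765/8, 315/8]
+L2 (α=1/2) → [883/16, 1149/16, 1595/16]
→ [55, 72, 100]

query (1,2) [L3,L4,L5] — begin 0,0,0
+L3 (α=1/3) → [89/3, 80/3, 152/3]
+L4 (α=1/2) → [479/6, 161/6, 394/3]
+L5 (α=6/7) → [8363/42, 7001/42, 2320/21]
→ [199, 167, 110]

query (2,2) [L3,L4,L5] — begin 0,0,0
after L3 α=1/4: [57, 101/4, 20]
after L4 α=4/5: [277/5, 1509/20, 996/5]
after L5 α=2/5: [3211/25, 11087/100, 3598/25]
→ [128, 111, 144]

(1,0) stack=L3,L4,L5; from [0,0,0]:
+L3 (α=4/7) → [352/7, 800/7, 64]
+L4 (α=2/3) → [1200/7, 3614/21, 322/3]
+L5 (α=1/2) → [2313/14, 3761/42, 403/6]
= [165, 90, 67]


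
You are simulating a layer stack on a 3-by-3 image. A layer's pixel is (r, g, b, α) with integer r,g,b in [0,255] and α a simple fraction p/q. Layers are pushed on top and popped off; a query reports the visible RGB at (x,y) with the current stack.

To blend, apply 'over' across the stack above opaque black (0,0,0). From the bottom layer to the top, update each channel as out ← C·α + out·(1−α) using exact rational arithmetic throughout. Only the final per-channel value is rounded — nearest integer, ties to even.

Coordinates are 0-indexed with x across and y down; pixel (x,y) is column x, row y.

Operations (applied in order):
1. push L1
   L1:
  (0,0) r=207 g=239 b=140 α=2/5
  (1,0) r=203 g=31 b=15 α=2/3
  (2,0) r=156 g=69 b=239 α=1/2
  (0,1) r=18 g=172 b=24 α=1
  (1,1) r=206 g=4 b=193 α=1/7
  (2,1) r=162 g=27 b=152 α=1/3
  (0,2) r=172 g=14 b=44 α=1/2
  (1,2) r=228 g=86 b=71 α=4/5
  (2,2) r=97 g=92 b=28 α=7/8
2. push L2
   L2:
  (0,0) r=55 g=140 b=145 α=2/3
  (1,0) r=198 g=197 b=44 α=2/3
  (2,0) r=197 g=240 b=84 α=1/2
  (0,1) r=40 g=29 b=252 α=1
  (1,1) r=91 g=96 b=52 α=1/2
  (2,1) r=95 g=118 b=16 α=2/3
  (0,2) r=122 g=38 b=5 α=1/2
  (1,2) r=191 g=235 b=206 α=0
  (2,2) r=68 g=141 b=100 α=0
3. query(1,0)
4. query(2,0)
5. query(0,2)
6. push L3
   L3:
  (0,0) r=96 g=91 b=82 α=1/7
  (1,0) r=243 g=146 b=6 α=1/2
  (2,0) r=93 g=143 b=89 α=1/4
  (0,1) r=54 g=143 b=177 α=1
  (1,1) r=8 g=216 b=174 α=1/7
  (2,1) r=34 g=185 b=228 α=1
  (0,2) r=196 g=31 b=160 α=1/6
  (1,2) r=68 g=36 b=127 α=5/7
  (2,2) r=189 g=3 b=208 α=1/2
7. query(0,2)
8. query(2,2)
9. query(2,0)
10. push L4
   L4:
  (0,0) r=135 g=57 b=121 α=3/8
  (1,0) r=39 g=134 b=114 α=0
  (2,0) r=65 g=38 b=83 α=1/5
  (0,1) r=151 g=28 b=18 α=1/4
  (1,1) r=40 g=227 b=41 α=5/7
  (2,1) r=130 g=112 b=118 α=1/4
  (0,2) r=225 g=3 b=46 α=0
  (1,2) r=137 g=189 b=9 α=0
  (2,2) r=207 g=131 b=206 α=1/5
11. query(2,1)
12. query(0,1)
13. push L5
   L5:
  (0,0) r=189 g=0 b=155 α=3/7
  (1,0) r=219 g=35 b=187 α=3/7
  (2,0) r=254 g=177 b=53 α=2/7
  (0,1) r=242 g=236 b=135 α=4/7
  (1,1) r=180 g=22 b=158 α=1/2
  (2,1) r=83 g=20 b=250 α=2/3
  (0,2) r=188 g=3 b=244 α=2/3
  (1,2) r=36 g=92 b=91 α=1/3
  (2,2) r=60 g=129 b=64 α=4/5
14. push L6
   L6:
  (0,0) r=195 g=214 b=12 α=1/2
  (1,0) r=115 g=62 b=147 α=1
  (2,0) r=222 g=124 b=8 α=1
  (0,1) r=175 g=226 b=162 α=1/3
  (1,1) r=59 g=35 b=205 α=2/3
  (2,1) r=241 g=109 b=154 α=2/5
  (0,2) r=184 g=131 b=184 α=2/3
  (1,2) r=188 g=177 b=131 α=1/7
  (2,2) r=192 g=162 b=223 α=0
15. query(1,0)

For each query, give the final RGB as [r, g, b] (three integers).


query (1,0) [L1,L2] — begin 0,0,0
L1 α=2/3: [406/3, 62/3, 10]
L2 α=2/3: [1594/9, 1244/9, 98/3]
→ [177, 138, 33]

query (2,0) [L1,L2] — begin 0,0,0
+L1 (α=1/2) → [78, 69/2, 239/2]
+L2 (α=1/2) → [275/2, 549/4, 407/4]
→ [138, 137, 102]

(0,2) stack=L1,L2; from [0,0,0]:
L1 α=1/2: [86, 7, 22]
L2 α=1/2: [104, 45/2, 27/2]
= [104, 22, 14]

at x=0,y=2 over L1,L2,L3:
+L1 (α=1/2) → [86, 7, 22]
+L2 (α=1/2) → [104, 45/2, 27/2]
+L3 (α=1/6) → [358/3, 287/12, 455/12]
rounded: [119, 24, 38]

query (2,2) [L1,L2,L3] — begin 0,0,0
+L1 (α=7/8) → [679/8, 161/2, 49/2]
+L2 (α=0) → [679/8, 161/2, 49/2]
+L3 (α=1/2) → [2191/16, 167/4, 465/4]
rounded: [137, 42, 116]

at x=2,y=0 over L1,L2,L3:
L1 α=1/2: [78, 69/2, 239/2]
L2 α=1/2: [275/2, 549/4, 407/4]
L3 α=1/4: [1011/8, 2219/16, 1577/16]
→ [126, 139, 99]

at x=2,y=1 over L1,L2,L3,L4:
after L1 α=1/3: [54, 9, 152/3]
after L2 α=2/3: [244/3, 245/3, 248/9]
after L3 α=1: [34, 185, 228]
after L4 α=1/4: [58, 667/4, 401/2]
→ [58, 167, 200]

query (0,1) [L1,L2,L3,L4] — begin 0,0,0
after L1 α=1: [18, 172, 24]
after L2 α=1: [40, 29, 252]
after L3 α=1: [54, 143, 177]
after L4 α=1/4: [313/4, 457/4, 549/4]
rounded: [78, 114, 137]

(1,0) stack=L1,L2,L3,L4,L5,L6; from [0,0,0]:
+L1 (α=2/3) → [406/3, 62/3, 10]
+L2 (α=2/3) → [1594/9, 1244/9, 98/3]
+L3 (α=1/2) → [3781/18, 1279/9, 58/3]
+L4 (α=0) → [3781/18, 1279/9, 58/3]
+L5 (α=3/7) → [1925/9, 6061/63, 1915/21]
+L6 (α=1) → [115, 62, 147]
= [115, 62, 147]


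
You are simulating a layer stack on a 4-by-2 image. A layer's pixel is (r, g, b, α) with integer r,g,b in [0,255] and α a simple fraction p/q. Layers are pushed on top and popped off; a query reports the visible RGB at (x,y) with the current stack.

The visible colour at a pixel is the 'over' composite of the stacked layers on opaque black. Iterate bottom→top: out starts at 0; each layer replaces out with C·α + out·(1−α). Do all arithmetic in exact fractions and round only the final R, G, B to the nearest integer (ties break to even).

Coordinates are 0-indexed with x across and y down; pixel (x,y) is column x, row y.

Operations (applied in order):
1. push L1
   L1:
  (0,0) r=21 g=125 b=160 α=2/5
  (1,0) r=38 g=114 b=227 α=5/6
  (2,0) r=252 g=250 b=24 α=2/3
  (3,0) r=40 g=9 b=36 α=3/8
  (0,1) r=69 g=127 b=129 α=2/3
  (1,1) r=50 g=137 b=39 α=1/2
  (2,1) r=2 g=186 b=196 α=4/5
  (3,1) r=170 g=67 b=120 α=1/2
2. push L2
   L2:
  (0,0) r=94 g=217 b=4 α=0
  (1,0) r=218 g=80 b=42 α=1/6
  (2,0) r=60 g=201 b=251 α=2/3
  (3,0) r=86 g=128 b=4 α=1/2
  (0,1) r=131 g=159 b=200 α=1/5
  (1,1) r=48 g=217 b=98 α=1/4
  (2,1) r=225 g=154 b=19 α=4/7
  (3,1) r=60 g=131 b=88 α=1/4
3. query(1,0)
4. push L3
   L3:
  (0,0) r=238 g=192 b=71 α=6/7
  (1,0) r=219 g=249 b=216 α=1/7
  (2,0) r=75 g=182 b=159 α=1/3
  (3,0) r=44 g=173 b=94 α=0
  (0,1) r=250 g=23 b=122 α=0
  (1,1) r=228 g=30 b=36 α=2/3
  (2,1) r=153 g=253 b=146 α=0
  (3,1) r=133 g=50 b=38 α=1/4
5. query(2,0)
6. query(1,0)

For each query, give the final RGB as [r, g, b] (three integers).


query (1,0) [L1,L2] — begin 0,0,0
+L1 (α=5/6) → [95/3, 95, 1135/6]
+L2 (α=1/6) → [1129/18, 185/2, 5927/36]
rounded: [63, 92, 165]

at x=2,y=0 over L1,L2,L3:
L1 α=2/3: [168, 500/3, 16]
L2 α=2/3: [96, 1706/9, 518/3]
L3 α=1/3: [89, 5050/27, 1513/9]
→ [89, 187, 168]

at x=1,y=0 over L1,L2,L3:
L1 α=5/6: [95/3, 95, 1135/6]
L2 α=1/6: [1129/18, 185/2, 5927/36]
L3 α=1/7: [1786/21, 804/7, 7223/42]
= [85, 115, 172]


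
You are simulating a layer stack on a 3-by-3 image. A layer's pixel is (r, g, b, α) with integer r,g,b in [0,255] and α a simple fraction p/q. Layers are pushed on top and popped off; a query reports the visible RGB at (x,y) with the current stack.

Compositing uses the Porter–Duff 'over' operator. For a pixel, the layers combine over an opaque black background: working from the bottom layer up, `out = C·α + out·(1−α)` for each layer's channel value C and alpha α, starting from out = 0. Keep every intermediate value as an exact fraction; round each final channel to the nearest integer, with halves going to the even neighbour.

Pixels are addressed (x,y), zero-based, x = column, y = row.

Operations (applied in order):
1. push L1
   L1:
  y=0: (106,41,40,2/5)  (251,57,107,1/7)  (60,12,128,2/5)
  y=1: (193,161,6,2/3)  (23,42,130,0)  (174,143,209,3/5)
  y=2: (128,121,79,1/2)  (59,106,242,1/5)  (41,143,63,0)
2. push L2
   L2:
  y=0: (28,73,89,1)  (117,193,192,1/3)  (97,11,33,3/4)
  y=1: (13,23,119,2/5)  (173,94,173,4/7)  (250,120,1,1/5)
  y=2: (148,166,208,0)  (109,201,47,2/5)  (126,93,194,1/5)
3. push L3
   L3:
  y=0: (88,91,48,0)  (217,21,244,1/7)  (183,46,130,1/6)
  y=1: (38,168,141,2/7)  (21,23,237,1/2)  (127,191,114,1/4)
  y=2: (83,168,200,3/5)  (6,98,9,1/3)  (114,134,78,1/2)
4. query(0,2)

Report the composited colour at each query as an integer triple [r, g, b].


at x=0,y=2 over L1,L2,L3:
+L1 (α=1/2) → [64, 121/2, 79/2]
+L2 (α=0) → [64, 121/2, 79/2]
+L3 (α=3/5) → [377/5, 125, 679/5]
rounded: [75, 125, 136]


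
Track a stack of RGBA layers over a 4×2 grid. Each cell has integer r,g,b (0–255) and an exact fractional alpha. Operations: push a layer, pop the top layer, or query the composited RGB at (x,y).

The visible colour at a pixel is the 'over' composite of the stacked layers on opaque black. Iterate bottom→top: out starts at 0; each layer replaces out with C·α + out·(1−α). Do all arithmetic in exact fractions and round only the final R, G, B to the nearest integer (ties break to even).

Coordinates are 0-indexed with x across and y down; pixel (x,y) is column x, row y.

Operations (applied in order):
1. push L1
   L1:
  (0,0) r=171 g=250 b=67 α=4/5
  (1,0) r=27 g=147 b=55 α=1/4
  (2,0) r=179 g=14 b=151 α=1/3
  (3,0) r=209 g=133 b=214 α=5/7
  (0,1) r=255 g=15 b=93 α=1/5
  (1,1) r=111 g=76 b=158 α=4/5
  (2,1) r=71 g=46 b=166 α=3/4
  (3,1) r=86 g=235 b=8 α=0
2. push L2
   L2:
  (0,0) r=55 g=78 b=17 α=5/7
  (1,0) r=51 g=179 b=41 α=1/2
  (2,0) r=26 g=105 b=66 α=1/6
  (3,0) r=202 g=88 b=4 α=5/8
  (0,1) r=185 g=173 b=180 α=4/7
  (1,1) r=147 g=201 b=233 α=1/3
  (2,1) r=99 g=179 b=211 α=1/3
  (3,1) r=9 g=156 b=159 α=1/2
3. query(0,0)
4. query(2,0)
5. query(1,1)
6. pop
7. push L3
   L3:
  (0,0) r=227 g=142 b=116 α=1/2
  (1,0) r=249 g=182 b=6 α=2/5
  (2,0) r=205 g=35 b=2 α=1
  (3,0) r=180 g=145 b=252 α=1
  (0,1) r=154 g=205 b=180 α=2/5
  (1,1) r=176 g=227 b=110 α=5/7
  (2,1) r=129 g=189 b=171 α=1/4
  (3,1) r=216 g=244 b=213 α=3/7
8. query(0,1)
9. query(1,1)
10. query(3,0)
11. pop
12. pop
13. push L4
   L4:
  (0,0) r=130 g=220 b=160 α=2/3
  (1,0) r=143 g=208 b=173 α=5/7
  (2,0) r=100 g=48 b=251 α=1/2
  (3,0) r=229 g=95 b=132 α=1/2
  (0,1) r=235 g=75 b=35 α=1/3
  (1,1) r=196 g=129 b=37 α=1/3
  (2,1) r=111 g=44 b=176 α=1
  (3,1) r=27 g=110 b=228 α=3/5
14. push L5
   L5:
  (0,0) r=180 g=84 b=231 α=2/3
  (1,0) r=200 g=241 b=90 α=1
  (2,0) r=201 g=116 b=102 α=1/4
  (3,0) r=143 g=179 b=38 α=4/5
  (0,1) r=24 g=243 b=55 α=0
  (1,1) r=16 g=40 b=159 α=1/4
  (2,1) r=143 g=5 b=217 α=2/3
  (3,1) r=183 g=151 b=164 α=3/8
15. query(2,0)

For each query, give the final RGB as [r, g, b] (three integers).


at x=0,y=0 over L1,L2:
+L1 (α=4/5) → [684/5, 200, 268/5]
+L2 (α=5/7) → [2743/35, 790/7, 961/35]
rounded: [78, 113, 27]

query (2,0) [L1,L2] — begin 0,0,0
after L1 α=1/3: [179/3, 14/3, 151/3]
after L2 α=1/6: [973/18, 385/18, 953/18]
→ [54, 21, 53]

(1,1) stack=L1,L2; from [0,0,0]:
L1 α=4/5: [444/5, 304/5, 632/5]
L2 α=1/3: [541/5, 1613/15, 2429/15]
= [108, 108, 162]

at x=0,y=1 over L1,L3:
+L1 (α=1/5) → [51, 3, 93/5]
+L3 (α=2/5) → [461/5, 419/5, 2079/25]
rounded: [92, 84, 83]

at x=1,y=1 over L1,L3:
L1 α=4/5: [444/5, 304/5, 632/5]
L3 α=5/7: [5288/35, 6283/35, 4014/35]
→ [151, 180, 115]

query (3,0) [L1,L3] — begin 0,0,0
after L1 α=5/7: [1045/7, 95, 1070/7]
after L3 α=1: [180, 145, 252]
→ [180, 145, 252]

query (2,0) [L4,L5] — begin 0,0,0
L4 α=1/2: [50, 24, 251/2]
L5 α=1/4: [351/4, 47, 957/8]
rounded: [88, 47, 120]


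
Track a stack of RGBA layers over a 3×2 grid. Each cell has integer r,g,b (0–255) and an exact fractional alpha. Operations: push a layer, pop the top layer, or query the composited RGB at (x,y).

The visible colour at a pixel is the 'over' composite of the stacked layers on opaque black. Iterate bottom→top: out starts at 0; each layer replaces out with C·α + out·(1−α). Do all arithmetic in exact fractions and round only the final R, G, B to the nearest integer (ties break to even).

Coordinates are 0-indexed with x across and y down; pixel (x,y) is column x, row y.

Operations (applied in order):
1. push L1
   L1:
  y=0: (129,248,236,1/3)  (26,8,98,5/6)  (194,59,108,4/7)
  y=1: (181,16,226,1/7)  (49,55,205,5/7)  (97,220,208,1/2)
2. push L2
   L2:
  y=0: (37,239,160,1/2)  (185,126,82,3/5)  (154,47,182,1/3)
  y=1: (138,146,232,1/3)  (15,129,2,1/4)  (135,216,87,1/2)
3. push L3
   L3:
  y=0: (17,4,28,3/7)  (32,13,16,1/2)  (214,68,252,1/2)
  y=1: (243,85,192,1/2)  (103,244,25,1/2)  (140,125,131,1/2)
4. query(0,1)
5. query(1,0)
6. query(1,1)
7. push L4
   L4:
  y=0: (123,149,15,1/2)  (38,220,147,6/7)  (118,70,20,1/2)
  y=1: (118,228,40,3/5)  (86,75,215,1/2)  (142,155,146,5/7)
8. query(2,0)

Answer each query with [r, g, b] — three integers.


query (0,1) [L1,L2,L3] — begin 0,0,0
+L1 (α=1/7) → [181/7, 16/7, 226/7]
+L2 (α=1/3) → [1328/21, 1054/21, 692/7]
+L3 (α=1/2) → [6431/42, 2839/42, 1018/7]
= [153, 68, 145]

at x=1,y=0 over L1,L2,L3:
+L1 (α=5/6) → [65/3, 20/3, 245/3]
+L2 (α=3/5) → [359/3, 1174/15, 1228/15]
+L3 (α=1/2) → [455/6, 1369/30, 734/15]
= [76, 46, 49]

at x=1,y=1 over L1,L2,L3:
+L1 (α=5/7) → [35, 275/7, 1025/7]
+L2 (α=1/4) → [30, 432/7, 3089/28]
+L3 (α=1/2) → [133/2, 1070/7, 3789/56]
rounded: [66, 153, 68]

(2,0) stack=L1,L2,L3,L4; from [0,0,0]:
+L1 (α=4/7) → [776/7, 236/7, 432/7]
+L2 (α=1/3) → [2630/21, 267/7, 2138/21]
+L3 (α=1/2) → [3562/21, 743/14, 3715/21]
+L4 (α=1/2) → [3020/21, 1723/28, 4135/42]
= [144, 62, 98]


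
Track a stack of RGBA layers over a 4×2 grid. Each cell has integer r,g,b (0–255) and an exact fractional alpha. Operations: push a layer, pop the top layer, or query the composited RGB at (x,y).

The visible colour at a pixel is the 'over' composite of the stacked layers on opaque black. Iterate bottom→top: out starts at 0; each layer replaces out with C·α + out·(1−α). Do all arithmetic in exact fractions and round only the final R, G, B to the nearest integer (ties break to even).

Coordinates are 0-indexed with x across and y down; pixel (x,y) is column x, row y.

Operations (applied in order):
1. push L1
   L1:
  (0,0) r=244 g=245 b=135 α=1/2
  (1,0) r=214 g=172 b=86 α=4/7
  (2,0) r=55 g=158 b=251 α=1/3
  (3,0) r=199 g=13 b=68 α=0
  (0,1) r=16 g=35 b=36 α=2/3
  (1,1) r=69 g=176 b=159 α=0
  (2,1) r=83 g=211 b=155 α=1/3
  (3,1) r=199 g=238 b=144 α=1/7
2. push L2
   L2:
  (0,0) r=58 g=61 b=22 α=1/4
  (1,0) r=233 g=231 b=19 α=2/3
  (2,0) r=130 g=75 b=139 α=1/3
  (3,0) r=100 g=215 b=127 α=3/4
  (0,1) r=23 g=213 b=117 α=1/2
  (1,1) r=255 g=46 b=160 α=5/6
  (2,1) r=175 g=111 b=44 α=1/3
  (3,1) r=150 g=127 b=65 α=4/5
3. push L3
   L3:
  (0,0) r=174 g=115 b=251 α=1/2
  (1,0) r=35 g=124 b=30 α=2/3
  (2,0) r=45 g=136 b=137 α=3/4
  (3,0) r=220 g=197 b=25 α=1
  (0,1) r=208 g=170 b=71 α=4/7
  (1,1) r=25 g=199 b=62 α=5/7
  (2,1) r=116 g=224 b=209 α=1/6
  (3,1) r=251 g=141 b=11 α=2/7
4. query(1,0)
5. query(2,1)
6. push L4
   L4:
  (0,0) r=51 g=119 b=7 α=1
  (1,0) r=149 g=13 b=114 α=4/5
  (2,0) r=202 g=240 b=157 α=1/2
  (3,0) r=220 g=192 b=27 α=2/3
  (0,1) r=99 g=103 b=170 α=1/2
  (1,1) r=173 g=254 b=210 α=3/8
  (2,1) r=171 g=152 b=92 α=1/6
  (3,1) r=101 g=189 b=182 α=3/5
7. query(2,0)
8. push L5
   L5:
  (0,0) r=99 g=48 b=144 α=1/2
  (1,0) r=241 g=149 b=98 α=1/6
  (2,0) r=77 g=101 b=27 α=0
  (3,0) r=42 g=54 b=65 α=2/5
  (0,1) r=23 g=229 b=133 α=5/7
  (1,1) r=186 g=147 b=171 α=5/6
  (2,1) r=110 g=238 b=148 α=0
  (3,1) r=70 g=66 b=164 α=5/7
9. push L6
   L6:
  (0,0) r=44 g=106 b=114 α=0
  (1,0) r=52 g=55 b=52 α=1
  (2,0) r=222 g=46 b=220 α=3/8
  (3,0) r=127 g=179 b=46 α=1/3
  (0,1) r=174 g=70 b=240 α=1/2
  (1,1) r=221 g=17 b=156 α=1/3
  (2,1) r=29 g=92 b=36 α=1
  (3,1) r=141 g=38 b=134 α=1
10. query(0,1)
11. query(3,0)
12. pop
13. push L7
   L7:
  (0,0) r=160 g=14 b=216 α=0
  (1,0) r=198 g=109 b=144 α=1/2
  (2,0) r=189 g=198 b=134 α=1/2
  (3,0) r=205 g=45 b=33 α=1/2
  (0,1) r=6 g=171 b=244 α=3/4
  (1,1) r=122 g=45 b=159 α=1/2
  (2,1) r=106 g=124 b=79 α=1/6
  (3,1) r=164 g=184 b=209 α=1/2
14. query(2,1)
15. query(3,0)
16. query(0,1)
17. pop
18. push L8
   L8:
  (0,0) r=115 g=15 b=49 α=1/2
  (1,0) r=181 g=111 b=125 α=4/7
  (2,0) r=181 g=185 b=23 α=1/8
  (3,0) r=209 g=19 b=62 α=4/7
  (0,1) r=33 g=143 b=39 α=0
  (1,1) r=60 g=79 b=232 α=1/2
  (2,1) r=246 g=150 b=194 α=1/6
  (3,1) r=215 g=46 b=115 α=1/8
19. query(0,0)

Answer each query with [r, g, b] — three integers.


at x=1,y=0 over L1,L2,L3:
L1 α=4/7: [856/7, 688/7, 344/7]
L2 α=2/3: [4118/21, 3922/21, 610/21]
L3 α=2/3: [5588/63, 9130/63, 1870/63]
rounded: [89, 145, 30]

at x=2,y=1 over L1,L2,L3:
L1 α=1/3: [83/3, 211/3, 155/3]
L2 α=1/3: [691/9, 755/9, 442/9]
L3 α=1/6: [4499/54, 5791/54, 4091/54]
→ [83, 107, 76]

(2,0) stack=L1,L2,L3,L4; from [0,0,0]:
after L1 α=1/3: [55/3, 158/3, 251/3]
after L2 α=1/3: [500/9, 541/9, 919/9]
after L3 α=3/4: [1715/36, 4213/36, 2309/18]
after L4 α=1/2: [8987/72, 12853/72, 5135/36]
rounded: [125, 179, 143]

query (0,1) [L1,L2,L3,L4,L5,L6] — begin 0,0,0
after L1 α=2/3: [32/3, 70/3, 24]
after L2 α=1/2: [101/6, 709/6, 141/2]
after L3 α=4/7: [1765/14, 2069/14, 991/14]
after L4 α=1/2: [3151/28, 3511/28, 3371/28]
after L5 α=5/7: [4761/98, 19541/98, 12681/98]
after L6 α=1/2: [21813/196, 26401/196, 36201/196]
→ [111, 135, 185]

query (3,0) [L1,L2,L3,L4,L5,L6] — begin 0,0,0
L1 α=0: [0, 0, 0]
L2 α=3/4: [75, 645/4, 381/4]
L3 α=1: [220, 197, 25]
L4 α=2/3: [220, 581/3, 79/3]
L5 α=2/5: [744/5, 689/5, 209/5]
L6 α=1/3: [2123/15, 2273/15, 216/5]
rounded: [142, 152, 43]

at x=2,y=1 over L1,L2,L3,L4,L5,L7:
after L1 α=1/3: [83/3, 211/3, 155/3]
after L2 α=1/3: [691/9, 755/9, 442/9]
after L3 α=1/6: [4499/54, 5791/54, 4091/54]
after L4 α=1/6: [31729/324, 37163/324, 25423/324]
after L5 α=0: [31729/324, 37163/324, 25423/324]
after L7 α=1/6: [192989/1944, 225991/1944, 152711/1944]
→ [99, 116, 79]

(3,0) stack=L1,L2,L3,L4,L5,L7; from [0,0,0]:
+L1 (α=0) → [0, 0, 0]
+L2 (α=3/4) → [75, 645/4, 381/4]
+L3 (α=1) → [220, 197, 25]
+L4 (α=2/3) → [220, 581/3, 79/3]
+L5 (α=2/5) → [744/5, 689/5, 209/5]
+L7 (α=1/2) → [1769/10, 457/5, 187/5]
→ [177, 91, 37]

query (0,1) [L1,L2,L3,L4,L5,L7] — begin 0,0,0
+L1 (α=2/3) → [32/3, 70/3, 24]
+L2 (α=1/2) → [101/6, 709/6, 141/2]
+L3 (α=4/7) → [1765/14, 2069/14, 991/14]
+L4 (α=1/2) → [3151/28, 3511/28, 3371/28]
+L5 (α=5/7) → [4761/98, 19541/98, 12681/98]
+L7 (α=3/4) → [6525/392, 69815/392, 84417/392]
→ [17, 178, 215]

(0,0) stack=L1,L2,L3,L4,L5,L8; from [0,0,0]:
L1 α=1/2: [122, 245/2, 135/2]
L2 α=1/4: [106, 857/8, 449/8]
L3 α=1/2: [140, 1777/16, 2457/16]
L4 α=1: [51, 119, 7]
L5 α=1/2: [75, 167/2, 151/2]
L8 α=1/2: [95, 197/4, 249/4]
rounded: [95, 49, 62]


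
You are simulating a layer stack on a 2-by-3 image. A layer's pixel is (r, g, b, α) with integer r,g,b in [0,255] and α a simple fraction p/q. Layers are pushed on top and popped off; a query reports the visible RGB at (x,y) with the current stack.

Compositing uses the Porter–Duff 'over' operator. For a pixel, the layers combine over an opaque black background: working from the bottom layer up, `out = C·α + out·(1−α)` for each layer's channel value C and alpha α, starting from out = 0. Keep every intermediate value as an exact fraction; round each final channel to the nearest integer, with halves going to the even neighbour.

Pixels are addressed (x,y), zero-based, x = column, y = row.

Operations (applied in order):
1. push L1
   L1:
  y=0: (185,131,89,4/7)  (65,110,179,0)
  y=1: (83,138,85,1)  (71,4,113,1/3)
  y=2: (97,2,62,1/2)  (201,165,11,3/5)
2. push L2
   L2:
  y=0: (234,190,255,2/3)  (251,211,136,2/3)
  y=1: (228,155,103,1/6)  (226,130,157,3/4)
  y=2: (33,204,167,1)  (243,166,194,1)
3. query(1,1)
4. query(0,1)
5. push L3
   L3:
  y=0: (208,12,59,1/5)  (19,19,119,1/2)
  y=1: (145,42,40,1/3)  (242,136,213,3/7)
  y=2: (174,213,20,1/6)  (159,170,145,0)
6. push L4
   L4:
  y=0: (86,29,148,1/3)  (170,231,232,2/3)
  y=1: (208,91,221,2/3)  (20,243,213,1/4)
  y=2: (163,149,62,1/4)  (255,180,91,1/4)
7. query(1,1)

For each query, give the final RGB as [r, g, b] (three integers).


(1,1) stack=L1,L2; from [0,0,0]:
L1 α=1/3: [71/3, 4/3, 113/3]
L2 α=3/4: [2105/12, 587/6, 763/6]
= [175, 98, 127]

query (0,1) [L1,L2] — begin 0,0,0
+L1 (α=1) → [83, 138, 85]
+L2 (α=1/6) → [643/6, 845/6, 88]
rounded: [107, 141, 88]

query (1,1) [L1,L2,L3,L4] — begin 0,0,0
L1 α=1/3: [71/3, 4/3, 113/3]
L2 α=3/4: [2105/12, 587/6, 763/6]
L3 α=3/7: [4283/21, 2398/21, 3443/21]
L4 α=1/4: [4423/28, 4099/28, 2467/14]
= [158, 146, 176]


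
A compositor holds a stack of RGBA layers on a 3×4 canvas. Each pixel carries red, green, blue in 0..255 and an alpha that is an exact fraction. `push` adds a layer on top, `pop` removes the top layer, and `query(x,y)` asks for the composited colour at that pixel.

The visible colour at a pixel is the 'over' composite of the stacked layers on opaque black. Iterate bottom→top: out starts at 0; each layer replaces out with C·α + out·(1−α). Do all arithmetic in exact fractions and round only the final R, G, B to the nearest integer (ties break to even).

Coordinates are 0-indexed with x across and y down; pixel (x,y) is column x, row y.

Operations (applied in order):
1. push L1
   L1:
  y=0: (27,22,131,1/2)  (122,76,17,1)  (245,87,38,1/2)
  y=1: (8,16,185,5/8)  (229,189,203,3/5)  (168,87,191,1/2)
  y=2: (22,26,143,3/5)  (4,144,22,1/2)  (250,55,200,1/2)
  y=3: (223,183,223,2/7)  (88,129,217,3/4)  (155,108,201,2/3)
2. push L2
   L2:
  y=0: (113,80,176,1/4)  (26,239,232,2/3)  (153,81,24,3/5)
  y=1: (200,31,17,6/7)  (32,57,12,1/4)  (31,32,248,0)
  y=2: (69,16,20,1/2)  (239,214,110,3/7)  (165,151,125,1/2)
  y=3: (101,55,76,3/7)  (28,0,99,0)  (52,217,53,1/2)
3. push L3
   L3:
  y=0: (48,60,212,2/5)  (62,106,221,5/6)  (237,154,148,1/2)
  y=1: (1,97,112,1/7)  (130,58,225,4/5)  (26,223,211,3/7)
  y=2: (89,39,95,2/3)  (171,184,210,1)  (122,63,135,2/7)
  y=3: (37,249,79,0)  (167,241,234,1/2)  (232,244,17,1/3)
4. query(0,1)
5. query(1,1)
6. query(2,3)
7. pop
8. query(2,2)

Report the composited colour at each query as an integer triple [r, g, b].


(0,1) stack=L1,L2,L3; from [0,0,0]:
L1 α=5/8: [5, 10, 925/8]
L2 α=6/7: [1205/7, 28, 1741/56]
L3 α=1/7: [7237/49, 265/7, 8359/196]
→ [148, 38, 43]

query (1,1) [L1,L2,L3] — begin 0,0,0
after L1 α=3/5: [687/5, 567/5, 609/5]
after L2 α=1/4: [2221/20, 993/10, 1887/20]
after L3 α=4/5: [12621/100, 3313/50, 19887/100]
= [126, 66, 199]

query (2,3) [L1,L2,L3] — begin 0,0,0
L1 α=2/3: [310/3, 72, 134]
L2 α=1/2: [233/3, 289/2, 187/2]
L3 α=1/3: [1162/9, 533/3, 68]
= [129, 178, 68]

at x=2,y=2 over L1,L2:
+L1 (α=1/2) → [125, 55/2, 100]
+L2 (α=1/2) → [145, 357/4, 225/2]
= [145, 89, 112]


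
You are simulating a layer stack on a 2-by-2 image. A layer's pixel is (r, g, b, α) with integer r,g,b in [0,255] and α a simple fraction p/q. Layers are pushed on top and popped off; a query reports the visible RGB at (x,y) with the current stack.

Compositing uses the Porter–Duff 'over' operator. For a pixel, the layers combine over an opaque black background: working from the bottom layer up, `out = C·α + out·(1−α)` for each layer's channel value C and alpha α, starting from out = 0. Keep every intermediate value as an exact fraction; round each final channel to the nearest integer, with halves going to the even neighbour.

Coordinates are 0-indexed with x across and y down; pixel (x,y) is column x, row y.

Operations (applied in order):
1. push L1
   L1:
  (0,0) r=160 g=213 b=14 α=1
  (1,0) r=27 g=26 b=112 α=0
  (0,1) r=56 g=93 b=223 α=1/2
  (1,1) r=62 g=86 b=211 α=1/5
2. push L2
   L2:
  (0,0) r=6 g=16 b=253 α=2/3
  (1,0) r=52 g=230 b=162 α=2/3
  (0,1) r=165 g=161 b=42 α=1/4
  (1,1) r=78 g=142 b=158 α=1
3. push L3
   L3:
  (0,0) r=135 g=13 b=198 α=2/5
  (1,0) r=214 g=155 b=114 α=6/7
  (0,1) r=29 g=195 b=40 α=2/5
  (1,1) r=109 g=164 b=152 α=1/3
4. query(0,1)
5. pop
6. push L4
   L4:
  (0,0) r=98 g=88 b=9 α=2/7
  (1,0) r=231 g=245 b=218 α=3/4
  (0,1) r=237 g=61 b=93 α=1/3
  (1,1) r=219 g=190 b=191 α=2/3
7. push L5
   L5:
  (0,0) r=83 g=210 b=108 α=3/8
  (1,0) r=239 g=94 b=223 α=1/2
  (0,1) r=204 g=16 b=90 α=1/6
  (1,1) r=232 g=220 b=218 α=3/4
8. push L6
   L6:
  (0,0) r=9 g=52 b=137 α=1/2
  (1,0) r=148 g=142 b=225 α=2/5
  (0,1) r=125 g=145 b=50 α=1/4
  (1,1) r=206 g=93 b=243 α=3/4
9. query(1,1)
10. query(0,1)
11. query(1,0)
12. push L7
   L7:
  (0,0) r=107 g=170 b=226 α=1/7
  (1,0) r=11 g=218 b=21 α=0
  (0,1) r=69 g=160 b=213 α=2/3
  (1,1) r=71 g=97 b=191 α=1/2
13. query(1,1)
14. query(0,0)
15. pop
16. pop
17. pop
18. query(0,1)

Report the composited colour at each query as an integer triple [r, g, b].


at x=0,y=1 over L1,L2,L3:
+L1 (α=1/2) → [28, 93/2, 223/2]
+L2 (α=1/4) → [249/4, 601/8, 753/8]
+L3 (α=2/5) → [979/20, 4923/40, 2899/40]
rounded: [49, 123, 72]

(1,1) stack=L1,L2,L4,L5,L6; from [0,0,0]:
after L1 α=1/5: [62/5, 86/5, 211/5]
after L2 α=1: [78, 142, 158]
after L4 α=2/3: [172, 174, 180]
after L5 α=3/4: [217, 417/2, 417/2]
after L6 α=3/4: [835/4, 975/8, 1875/8]
rounded: [209, 122, 234]

query (0,1) [L1,L2,L4,L5,L6] — begin 0,0,0
L1 α=1/2: [28, 93/2, 223/2]
L2 α=1/4: [249/4, 601/8, 753/8]
L4 α=1/3: [241/2, 845/12, 375/4]
L5 α=1/6: [1613/12, 4417/72, 745/8]
L6 α=1/4: [2113/16, 7897/96, 2635/32]
rounded: [132, 82, 82]

query (1,0) [L1,L2,L4,L5,L6] — begin 0,0,0
after L1 α=0: [0, 0, 0]
after L2 α=2/3: [104/3, 460/3, 108]
after L4 α=3/4: [2183/12, 2665/12, 381/2]
after L5 α=1/2: [5051/24, 3793/24, 827/4]
after L6 α=2/5: [7419/40, 1213/8, 4281/20]
→ [185, 152, 214]

at x=1,y=1 over L1,L2,L4,L5,L6,L7:
after L1 α=1/5: [62/5, 86/5, 211/5]
after L2 α=1: [78, 142, 158]
after L4 α=2/3: [172, 174, 180]
after L5 α=3/4: [217, 417/2, 417/2]
after L6 α=3/4: [835/4, 975/8, 1875/8]
after L7 α=1/2: [1119/8, 1751/16, 3403/16]
rounded: [140, 109, 213]

at x=0,y=0 over L1,L2,L4,L5,L6,L7:
after L1 α=1: [160, 213, 14]
after L2 α=2/3: [172/3, 245/3, 520/3]
after L4 α=2/7: [1448/21, 1753/21, 2654/21]
after L5 α=3/8: [12469/168, 21995/168, 10037/84]
after L6 α=1/2: [13981/336, 30731/336, 21545/168]
after L7 α=1/7: [19973/392, 40251/392, 27873/196]
→ [51, 103, 142]

at x=0,y=1 over L1,L2,L4:
L1 α=1/2: [28, 93/2, 223/2]
L2 α=1/4: [249/4, 601/8, 753/8]
L4 α=1/3: [241/2, 845/12, 375/4]
rounded: [120, 70, 94]


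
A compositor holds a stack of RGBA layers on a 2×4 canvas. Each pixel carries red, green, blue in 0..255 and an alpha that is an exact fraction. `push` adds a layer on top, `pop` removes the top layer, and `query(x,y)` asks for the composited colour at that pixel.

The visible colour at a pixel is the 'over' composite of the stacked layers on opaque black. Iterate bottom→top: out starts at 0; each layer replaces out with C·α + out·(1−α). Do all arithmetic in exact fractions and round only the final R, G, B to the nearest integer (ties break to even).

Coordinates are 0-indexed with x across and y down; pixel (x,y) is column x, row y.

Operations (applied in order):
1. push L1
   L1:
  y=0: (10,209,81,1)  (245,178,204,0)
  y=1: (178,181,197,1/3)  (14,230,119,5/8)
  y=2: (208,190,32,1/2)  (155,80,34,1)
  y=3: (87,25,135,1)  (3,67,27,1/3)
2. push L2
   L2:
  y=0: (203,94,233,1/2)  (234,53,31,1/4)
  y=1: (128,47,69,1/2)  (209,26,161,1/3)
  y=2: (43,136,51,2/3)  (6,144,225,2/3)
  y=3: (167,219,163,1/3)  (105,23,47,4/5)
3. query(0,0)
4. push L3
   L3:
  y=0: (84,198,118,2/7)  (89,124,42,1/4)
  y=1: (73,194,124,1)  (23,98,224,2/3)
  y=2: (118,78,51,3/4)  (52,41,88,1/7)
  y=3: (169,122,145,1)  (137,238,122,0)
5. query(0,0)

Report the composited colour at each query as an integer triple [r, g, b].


(0,0) stack=L1,L2; from [0,0,0]:
+L1 (α=1) → [10, 209, 81]
+L2 (α=1/2) → [213/2, 303/2, 157]
→ [106, 152, 157]

query (0,0) [L1,L2,L3] — begin 0,0,0
L1 α=1: [10, 209, 81]
L2 α=1/2: [213/2, 303/2, 157]
L3 α=2/7: [1401/14, 2307/14, 1021/7]
→ [100, 165, 146]


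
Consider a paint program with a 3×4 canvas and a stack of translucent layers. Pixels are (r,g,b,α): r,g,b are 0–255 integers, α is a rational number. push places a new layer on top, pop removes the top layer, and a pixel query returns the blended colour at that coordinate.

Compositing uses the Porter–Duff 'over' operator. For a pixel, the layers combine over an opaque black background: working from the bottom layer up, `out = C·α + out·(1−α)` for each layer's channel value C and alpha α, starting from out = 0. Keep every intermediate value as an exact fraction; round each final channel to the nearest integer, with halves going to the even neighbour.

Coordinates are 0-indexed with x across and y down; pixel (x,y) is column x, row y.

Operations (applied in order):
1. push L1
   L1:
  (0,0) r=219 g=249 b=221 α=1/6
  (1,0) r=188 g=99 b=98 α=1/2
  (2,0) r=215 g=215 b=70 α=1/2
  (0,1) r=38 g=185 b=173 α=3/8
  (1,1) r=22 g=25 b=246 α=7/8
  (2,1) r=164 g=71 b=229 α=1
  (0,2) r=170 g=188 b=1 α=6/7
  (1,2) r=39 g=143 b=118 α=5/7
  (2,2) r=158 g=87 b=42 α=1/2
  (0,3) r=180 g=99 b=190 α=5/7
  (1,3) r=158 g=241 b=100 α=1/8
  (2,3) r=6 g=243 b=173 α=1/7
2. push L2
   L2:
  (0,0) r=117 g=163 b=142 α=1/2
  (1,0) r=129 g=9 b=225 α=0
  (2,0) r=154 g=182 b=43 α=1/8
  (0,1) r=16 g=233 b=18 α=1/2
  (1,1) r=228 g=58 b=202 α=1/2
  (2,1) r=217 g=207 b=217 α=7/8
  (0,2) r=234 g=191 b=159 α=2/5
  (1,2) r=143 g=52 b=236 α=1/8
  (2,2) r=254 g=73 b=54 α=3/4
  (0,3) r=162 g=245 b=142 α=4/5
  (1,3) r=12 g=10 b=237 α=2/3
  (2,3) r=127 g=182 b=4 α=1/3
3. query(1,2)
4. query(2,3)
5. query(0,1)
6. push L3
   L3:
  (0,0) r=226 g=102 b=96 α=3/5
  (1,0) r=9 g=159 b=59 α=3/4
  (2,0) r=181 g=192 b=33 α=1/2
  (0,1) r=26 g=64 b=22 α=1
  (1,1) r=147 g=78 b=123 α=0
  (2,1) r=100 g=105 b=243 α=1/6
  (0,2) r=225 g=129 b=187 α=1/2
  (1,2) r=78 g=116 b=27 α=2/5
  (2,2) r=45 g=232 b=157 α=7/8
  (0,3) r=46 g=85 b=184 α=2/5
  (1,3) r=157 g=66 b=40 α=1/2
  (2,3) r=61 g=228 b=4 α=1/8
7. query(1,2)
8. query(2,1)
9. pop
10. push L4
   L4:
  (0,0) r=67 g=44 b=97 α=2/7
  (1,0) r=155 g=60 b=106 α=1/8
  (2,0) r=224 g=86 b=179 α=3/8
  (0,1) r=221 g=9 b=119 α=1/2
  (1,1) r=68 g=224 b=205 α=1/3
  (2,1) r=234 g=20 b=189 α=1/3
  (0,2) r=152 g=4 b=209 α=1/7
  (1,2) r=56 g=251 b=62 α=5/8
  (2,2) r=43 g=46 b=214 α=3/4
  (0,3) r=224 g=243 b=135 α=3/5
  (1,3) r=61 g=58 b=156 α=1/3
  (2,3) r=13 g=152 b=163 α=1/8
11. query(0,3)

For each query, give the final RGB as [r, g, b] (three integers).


at x=1,y=2 over L1,L2:
L1 α=5/7: [195/7, 715/7, 590/7]
L2 α=1/8: [169/4, 767/8, 413/4]
= [42, 96, 103]

at x=2,y=3 over L1,L2:
+L1 (α=1/7) → [6/7, 243/7, 173/7]
+L2 (α=1/3) → [901/21, 1760/21, 374/21]
→ [43, 84, 18]

(0,1) stack=L1,L2; from [0,0,0]:
after L1 α=3/8: [57/4, 555/8, 519/8]
after L2 α=1/2: [121/8, 2419/16, 663/16]
rounded: [15, 151, 41]

query (1,2) [L1,L2,L3] — begin 0,0,0
L1 α=5/7: [195/7, 715/7, 590/7]
L2 α=1/8: [169/4, 767/8, 413/4]
L3 α=2/5: [1131/20, 4157/40, 291/4]
rounded: [57, 104, 73]

(2,1) stack=L1,L2,L3; from [0,0,0]:
+L1 (α=1) → [164, 71, 229]
+L2 (α=7/8) → [1683/8, 190, 437/2]
+L3 (α=1/6) → [9215/48, 1055/6, 2671/12]
rounded: [192, 176, 223]

query (0,3) [L1,L2,L4] — begin 0,0,0
+L1 (α=5/7) → [900/7, 495/7, 950/7]
+L2 (α=4/5) → [5436/35, 1471/7, 4926/35]
+L4 (α=3/5) → [34392/175, 1609/7, 24027/175]
= [197, 230, 137]


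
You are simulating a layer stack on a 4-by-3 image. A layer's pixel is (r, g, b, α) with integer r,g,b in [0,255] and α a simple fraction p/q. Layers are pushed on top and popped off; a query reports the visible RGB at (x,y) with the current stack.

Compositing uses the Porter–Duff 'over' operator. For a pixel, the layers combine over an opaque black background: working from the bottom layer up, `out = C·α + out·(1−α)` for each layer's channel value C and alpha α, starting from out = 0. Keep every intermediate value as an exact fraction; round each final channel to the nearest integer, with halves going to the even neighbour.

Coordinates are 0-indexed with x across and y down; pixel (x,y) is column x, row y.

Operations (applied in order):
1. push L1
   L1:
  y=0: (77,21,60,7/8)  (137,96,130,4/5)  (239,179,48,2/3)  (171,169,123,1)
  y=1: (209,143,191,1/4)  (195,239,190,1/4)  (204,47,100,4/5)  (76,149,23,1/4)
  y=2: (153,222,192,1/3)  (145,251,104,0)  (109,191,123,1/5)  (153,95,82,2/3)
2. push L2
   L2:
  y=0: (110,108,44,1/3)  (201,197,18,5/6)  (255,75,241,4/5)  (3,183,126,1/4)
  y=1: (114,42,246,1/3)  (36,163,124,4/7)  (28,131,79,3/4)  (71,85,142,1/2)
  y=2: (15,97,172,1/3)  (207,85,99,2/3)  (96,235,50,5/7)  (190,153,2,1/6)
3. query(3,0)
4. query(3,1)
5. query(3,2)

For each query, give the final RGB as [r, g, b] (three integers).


query (3,0) [L1,L2] — begin 0,0,0
+L1 (α=1) → [171, 169, 123]
+L2 (α=1/4) → [129, 345/2, 495/4]
rounded: [129, 172, 124]

(3,1) stack=L1,L2; from [0,0,0]:
after L1 α=1/4: [19, 149/4, 23/4]
after L2 α=1/2: [45, 489/8, 591/8]
= [45, 61, 74]

(3,2) stack=L1,L2; from [0,0,0]:
L1 α=2/3: [102, 190/3, 164/3]
L2 α=1/6: [350/3, 1409/18, 413/9]
→ [117, 78, 46]


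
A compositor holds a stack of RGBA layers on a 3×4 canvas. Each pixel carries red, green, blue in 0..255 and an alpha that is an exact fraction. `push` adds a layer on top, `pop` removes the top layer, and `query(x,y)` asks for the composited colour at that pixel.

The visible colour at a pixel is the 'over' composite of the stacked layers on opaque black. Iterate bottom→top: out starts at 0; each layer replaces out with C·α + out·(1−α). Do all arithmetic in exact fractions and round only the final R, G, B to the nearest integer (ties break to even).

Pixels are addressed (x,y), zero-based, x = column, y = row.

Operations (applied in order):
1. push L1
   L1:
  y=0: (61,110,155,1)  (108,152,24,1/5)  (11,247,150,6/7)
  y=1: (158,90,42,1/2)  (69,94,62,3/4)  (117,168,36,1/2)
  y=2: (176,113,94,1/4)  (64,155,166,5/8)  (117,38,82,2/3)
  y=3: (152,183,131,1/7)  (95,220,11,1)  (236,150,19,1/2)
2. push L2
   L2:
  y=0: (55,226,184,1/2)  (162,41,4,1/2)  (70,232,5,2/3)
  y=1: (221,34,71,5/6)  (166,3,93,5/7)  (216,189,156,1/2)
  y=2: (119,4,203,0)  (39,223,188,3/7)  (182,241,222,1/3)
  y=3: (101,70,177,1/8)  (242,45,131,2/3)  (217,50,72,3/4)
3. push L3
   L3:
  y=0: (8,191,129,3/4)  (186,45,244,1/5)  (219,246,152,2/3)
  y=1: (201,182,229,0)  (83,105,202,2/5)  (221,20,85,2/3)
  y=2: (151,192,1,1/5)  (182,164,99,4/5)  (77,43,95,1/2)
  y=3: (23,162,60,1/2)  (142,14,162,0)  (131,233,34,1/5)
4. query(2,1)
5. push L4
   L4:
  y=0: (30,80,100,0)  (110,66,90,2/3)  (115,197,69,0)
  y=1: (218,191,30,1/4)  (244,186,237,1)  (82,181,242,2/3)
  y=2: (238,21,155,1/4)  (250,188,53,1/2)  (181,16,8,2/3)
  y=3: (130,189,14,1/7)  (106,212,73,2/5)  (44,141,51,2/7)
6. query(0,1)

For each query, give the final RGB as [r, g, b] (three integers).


at x=2,y=1 over L1,L2,L3:
+L1 (α=1/2) → [117/2, 84, 18]
+L2 (α=1/2) → [549/4, 273/2, 87]
+L3 (α=2/3) → [2317/12, 353/6, 257/3]
rounded: [193, 59, 86]

at x=0,y=1 over L1,L2,L3,L4:
after L1 α=1/2: [79, 45, 21]
after L2 α=5/6: [592/3, 215/6, 188/3]
after L3 α=0: [592/3, 215/6, 188/3]
after L4 α=1/4: [405/2, 597/8, 109/2]
rounded: [202, 75, 54]


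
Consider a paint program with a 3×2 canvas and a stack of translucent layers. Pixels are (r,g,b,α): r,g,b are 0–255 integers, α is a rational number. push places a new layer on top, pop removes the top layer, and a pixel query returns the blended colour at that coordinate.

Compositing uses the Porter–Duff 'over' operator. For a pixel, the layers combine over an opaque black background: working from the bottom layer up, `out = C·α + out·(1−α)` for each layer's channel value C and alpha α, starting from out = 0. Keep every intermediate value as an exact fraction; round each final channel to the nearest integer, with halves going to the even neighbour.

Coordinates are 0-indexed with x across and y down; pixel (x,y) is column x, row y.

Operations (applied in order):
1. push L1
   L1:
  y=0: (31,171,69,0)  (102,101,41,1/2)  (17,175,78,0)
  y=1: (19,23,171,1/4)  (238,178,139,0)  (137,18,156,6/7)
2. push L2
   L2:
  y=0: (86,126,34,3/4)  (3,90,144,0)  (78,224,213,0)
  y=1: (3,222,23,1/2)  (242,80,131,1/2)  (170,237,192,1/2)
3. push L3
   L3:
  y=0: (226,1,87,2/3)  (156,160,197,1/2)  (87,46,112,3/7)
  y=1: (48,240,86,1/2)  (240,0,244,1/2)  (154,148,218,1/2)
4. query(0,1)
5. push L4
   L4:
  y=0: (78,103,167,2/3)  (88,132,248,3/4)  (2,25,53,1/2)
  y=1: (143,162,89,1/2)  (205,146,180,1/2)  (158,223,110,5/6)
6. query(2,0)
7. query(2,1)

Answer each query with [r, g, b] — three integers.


query (0,1) [L1,L2,L3] — begin 0,0,0
+L1 (α=1/4) → [19/4, 23/4, 171/4]
+L2 (α=1/2) → [31/8, 911/8, 263/8]
+L3 (α=1/2) → [415/16, 2831/16, 951/16]
rounded: [26, 177, 59]

at x=2,y=0 over L1,L2,L3,L4:
+L1 (α=0) → [0, 0, 0]
+L2 (α=0) → [0, 0, 0]
+L3 (α=3/7) → [261/7, 138/7, 48]
+L4 (α=1/2) → [275/14, 313/14, 101/2]
= [20, 22, 50]

query (2,1) [L1,L2,L3,L4] — begin 0,0,0
+L1 (α=6/7) → [822/7, 108/7, 936/7]
+L2 (α=1/2) → [1006/7, 1767/14, 1140/7]
+L3 (α=1/2) → [1042/7, 3839/28, 1333/7]
+L4 (α=5/6) → [3286/21, 35059/168, 5183/42]
rounded: [156, 209, 123]


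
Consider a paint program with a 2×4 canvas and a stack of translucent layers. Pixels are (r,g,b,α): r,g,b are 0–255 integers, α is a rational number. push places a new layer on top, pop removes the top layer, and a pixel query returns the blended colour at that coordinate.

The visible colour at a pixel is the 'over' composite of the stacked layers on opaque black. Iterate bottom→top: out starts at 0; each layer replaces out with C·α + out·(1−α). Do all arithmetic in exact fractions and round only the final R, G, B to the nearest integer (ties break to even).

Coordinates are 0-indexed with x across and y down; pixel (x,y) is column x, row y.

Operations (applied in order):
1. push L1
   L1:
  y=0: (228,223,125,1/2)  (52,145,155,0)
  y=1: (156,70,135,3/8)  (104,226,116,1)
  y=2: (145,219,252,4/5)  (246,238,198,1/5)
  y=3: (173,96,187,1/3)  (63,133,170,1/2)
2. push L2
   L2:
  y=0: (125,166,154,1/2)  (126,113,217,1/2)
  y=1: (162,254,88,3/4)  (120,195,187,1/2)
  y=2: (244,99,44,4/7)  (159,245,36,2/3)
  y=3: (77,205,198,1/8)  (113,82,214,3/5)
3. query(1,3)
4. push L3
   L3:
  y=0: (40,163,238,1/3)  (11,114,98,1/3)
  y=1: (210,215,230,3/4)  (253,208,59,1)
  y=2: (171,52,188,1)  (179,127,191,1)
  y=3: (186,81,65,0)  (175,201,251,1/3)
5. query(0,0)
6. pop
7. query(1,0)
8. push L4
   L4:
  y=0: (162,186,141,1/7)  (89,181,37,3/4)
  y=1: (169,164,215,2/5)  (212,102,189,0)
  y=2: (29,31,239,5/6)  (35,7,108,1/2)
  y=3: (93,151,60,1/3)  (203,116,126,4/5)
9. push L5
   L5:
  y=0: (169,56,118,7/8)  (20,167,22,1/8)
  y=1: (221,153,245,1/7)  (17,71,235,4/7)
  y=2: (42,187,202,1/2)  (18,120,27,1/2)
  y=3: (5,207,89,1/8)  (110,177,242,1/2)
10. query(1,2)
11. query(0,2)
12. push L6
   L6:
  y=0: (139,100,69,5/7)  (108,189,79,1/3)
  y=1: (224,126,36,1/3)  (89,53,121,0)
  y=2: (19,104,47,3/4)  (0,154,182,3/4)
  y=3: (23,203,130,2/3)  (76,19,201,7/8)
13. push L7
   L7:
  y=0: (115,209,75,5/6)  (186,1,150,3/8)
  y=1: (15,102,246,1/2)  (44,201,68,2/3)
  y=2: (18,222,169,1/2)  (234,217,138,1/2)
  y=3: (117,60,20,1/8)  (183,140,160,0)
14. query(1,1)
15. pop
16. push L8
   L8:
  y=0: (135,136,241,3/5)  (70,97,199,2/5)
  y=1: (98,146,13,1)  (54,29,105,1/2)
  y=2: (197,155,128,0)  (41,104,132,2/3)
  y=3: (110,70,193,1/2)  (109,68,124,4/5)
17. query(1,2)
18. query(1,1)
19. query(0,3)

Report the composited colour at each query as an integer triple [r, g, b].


(1,3) stack=L1,L2; from [0,0,0]:
+L1 (α=1/2) → [63/2, 133/2, 85]
+L2 (α=3/5) → [402/5, 379/5, 812/5]
→ [80, 76, 162]

query (0,0) [L1,L2,L3] — begin 0,0,0
L1 α=1/2: [114, 223/2, 125/2]
L2 α=1/2: [239/2, 555/4, 433/4]
L3 α=1/3: [93, 881/6, 303/2]
→ [93, 147, 152]

(1,0) stack=L1,L2; from [0,0,0]:
+L1 (α=0) → [0, 0, 0]
+L2 (α=1/2) → [63, 113/2, 217/2]
rounded: [63, 56, 108]

(1,2) stack=L1,L2,L4,L5; from [0,0,0]:
+L1 (α=1/5) → [246/5, 238/5, 198/5]
+L2 (α=2/3) → [612/5, 896/5, 186/5]
+L4 (α=1/2) → [787/10, 931/10, 363/5]
+L5 (α=1/2) → [967/20, 2131/20, 249/5]
= [48, 107, 50]

at x=0,y=2 over L1,L2,L4,L5:
+L1 (α=4/5) → [116, 876/5, 1008/5]
+L2 (α=4/7) → [1324/7, 4608/35, 3904/35]
+L4 (α=5/6) → [2339/42, 10033/210, 15243/70]
+L5 (α=1/2) → [4103/84, 49303/420, 29383/140]
→ [49, 117, 210]

query (1,1) [L1,L2,L4,L5,L6,L7] — begin 0,0,0
L1 α=1: [104, 226, 116]
L2 α=1/2: [112, 421/2, 303/2]
L4 α=0: [112, 421/2, 303/2]
L5 α=4/7: [404/7, 1831/14, 2789/14]
L6 α=0: [404/7, 1831/14, 2789/14]
L7 α=2/3: [340/7, 7459/42, 4693/42]
= [49, 178, 112]

(1,2) stack=L1,L2,L4,L5,L6,L8; from [0,0,0]:
after L1 α=1/5: [246/5, 238/5, 198/5]
after L2 α=2/3: [612/5, 896/5, 186/5]
after L4 α=1/2: [787/10, 931/10, 363/5]
after L5 α=1/2: [967/20, 2131/20, 249/5]
after L6 α=3/4: [967/80, 11371/80, 2979/20]
after L8 α=2/3: [2509/80, 9337/80, 2753/20]
= [31, 117, 138]

query (1,1) [L1,L2,L4,L5,L6,L8] — begin 0,0,0
after L1 α=1: [104, 226, 116]
after L2 α=1/2: [112, 421/2, 303/2]
after L4 α=0: [112, 421/2, 303/2]
after L5 α=4/7: [404/7, 1831/14, 2789/14]
after L6 α=0: [404/7, 1831/14, 2789/14]
after L8 α=1/2: [391/7, 2237/28, 4259/28]
= [56, 80, 152]

query (0,3) [L1,L2,L4,L5,L6,L8] — begin 0,0,0
after L1 α=1/3: [173/3, 32, 187/3]
after L2 α=1/8: [721/12, 429/8, 1903/24]
after L4 α=1/3: [1279/18, 1033/12, 2623/36]
after L5 α=1/8: [9043/144, 9715/96, 21565/288]
after L6 α=2/3: [15667/432, 48691/288, 96445/864]
after L8 α=1/2: [63187/864, 68851/576, 263197/1728]
rounded: [73, 120, 152]
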